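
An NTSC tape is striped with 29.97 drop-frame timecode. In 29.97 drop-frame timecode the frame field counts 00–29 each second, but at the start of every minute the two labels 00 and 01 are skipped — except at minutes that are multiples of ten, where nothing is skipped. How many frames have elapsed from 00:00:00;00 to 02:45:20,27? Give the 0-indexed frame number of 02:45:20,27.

As if non-drop at 30 labels/s: (2 × 3600 + 45 × 60 + 20) × 30 + 27 = 297627.
Minute boundaries passed: 165; those not divisible by 10: 165 − 16 = 149; dropped labels = 2 × 149 = 298.
Actual frame index = 297627 − 298 = 297329.

297329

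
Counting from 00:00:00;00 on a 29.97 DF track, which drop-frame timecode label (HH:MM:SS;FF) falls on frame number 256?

Each 10-minute DF block holds 10 × 60 × 30 − 9 × 2 = 17982 frames. 256 ÷ 17982 → 0 full blocks, remainder 256.
Within the partial block the first minute is 1800 frames and each further minute 1798, so 0 further minute boundaries passed. Total skipped labels = 18 × 0 + 2 × 0 = 0.
Non-drop label index = 256 + 0 = 256; at 30 labels/s that is 00:00:08:16, i.e. DF 00:00:08;16.

00:00:08;16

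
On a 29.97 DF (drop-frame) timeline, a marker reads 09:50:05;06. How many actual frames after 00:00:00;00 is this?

1061094

Complete 10-minute blocks: 59, each 17982 frames → 1060938.
Remaining 0 whole minutes in the current block: 0 frames.
Within the current minute: 5 × 30 + 6 = 156. Total = 1060938 + 0 + 156 = 1061094.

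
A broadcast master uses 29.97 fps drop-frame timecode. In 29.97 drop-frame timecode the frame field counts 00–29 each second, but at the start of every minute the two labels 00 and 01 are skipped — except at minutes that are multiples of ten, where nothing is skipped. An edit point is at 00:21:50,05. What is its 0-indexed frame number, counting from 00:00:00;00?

Complete 10-minute blocks: 2, each 17982 frames → 35964.
Remaining 1 whole minute in the current block: 1800 + 0 × 1798 = 1800 frames.
Within the current minute: 50 × 30 + 5 − 2 = 1503 (labels ;00/;01 skipped at this minute). Total = 35964 + 1800 + 1503 = 39267.

39267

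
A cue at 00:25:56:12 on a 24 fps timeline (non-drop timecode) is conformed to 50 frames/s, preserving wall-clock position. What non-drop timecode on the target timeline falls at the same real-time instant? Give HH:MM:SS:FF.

00:25:56:25

Source frame index: (0×3600 + 25×60 + 56) × 24 + 12 = 37356.
Real time: 37356 / (24) = 3113/2 s.
Target frame: (3113/2) × (50) = 77825.
At 50 labels/s: frame 77825 → 00:25:56:25.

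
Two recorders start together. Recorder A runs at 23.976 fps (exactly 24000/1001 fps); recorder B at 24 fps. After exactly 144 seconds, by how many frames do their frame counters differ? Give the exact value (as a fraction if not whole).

3456/1001 frames

A emits 24000/1001 × 144 = 3456000/1001 frames; B emits 24 × 144 = 3456.
Difference = 3456/1001 frames (≈ 3.4525); B is ahead of A.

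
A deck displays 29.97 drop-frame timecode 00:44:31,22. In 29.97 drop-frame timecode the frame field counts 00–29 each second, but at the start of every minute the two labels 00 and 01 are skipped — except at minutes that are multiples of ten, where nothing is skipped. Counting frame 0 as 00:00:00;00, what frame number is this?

Complete 10-minute blocks: 4, each 17982 frames → 71928.
Remaining 4 whole minutes in the current block: 1800 + 3 × 1798 = 7194 frames.
Within the current minute: 31 × 30 + 22 − 2 = 950 (labels ;00/;01 skipped at this minute). Total = 71928 + 7194 + 950 = 80072.

80072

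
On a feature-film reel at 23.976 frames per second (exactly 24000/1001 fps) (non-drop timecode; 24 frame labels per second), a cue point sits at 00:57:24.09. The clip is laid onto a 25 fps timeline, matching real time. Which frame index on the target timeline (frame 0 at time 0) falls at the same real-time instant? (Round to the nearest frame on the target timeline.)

frame 86195

Source frame index: (0×3600 + 57×60 + 24) × 24 + 9 = 82665.
Real time: 82665 / (24000/1001) = 5516511/1600 s.
Target frame: (5516511/1600) × (25) = 5516511/64 ≈ 86195.484 → 86195.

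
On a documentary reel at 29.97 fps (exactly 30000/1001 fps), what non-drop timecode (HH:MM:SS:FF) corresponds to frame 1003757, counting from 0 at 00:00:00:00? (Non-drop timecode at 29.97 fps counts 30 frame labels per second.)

09:17:38:17

1003757 ÷ 30 = 33458 full seconds, remainder 17 frames.
33458 s = 9 h 17 min 38 s.
Timecode: 09:17:38:17.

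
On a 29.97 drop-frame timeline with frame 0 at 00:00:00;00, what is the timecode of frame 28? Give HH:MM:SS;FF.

Ten DF minutes hold 17982 frames, so frame 28 lies in block 0 (frames 0–17981) with 28 frames into that block.
The block's first minute is 1800 frames and the rest 1798 each; 28 frames reaches minute 0, so 0 × 18 + 0 × 2 = 0 labels have been skipped so far.
Adding those back, label number 28 + 0 = 28 at 30 labels/s is 0 s + 28 f = 0 h 0 min 0 s frame 28, i.e. 00:00:00;28.

00:00:00;28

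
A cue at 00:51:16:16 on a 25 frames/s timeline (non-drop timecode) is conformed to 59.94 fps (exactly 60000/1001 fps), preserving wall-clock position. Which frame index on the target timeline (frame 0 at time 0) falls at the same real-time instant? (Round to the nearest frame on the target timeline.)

frame 184414

Source frame index: (0×3600 + 51×60 + 16) × 25 + 16 = 76916.
Real time: 76916 / (25) = 76916/25 s.
Target frame: (76916/25) × (60000/1001) = 26371200/143 ≈ 184413.986 → 184414.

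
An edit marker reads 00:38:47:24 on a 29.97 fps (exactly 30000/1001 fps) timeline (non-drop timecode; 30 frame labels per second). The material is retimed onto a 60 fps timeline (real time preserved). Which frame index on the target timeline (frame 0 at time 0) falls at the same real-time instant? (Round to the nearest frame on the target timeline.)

frame 139808

Source frame index: (0×3600 + 38×60 + 47) × 30 + 24 = 69834.
Real time: 69834 / (30000/1001) = 11650639/5000 s.
Target frame: (11650639/5000) × (60) = 34951917/250 ≈ 139807.668 → 139808.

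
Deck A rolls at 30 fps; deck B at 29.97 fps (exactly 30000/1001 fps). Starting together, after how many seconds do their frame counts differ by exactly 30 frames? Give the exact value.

1001 seconds

The gap grows by |30000/1001 − 30| = 30/1001 frames per second.
Time for a 30-frame gap: 30 ÷ (30/1001) = 1001 s.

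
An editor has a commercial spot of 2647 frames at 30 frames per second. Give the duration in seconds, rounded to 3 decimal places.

Running time = 2647 × 1/30 = 2647/30 s ≈ 88.233 s.

88.233 seconds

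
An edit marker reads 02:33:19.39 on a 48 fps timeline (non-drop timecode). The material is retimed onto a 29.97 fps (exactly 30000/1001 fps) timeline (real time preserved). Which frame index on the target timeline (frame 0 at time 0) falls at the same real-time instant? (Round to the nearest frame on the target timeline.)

frame 275719

Source frame index: (2×3600 + 33×60 + 19) × 48 + 39 = 441591.
Real time: 441591 / (48) = 147197/16 s.
Target frame: (147197/16) × (30000/1001) = 275994375/1001 ≈ 275718.656 → 275719.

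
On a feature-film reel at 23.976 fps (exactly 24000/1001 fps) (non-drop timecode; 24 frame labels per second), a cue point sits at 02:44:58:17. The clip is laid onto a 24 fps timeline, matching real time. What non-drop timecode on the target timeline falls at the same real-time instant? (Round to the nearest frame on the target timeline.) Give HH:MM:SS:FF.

02:45:08:15

Source frame index: (2×3600 + 44×60 + 58) × 24 + 17 = 237569.
Real time: 237569 / (24000/1001) = 237806569/24000 s.
Target frame: (237806569/24000) × (24) = 237806569/1000 ≈ 237806.569 → 237807.
At 24 labels/s: frame 237807 → 02:45:08:15.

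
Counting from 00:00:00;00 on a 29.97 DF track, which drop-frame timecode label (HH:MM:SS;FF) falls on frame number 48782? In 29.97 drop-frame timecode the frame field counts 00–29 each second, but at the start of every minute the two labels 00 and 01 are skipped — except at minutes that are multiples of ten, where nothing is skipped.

00:27:07;22

Ten DF minutes hold 17982 frames, so frame 48782 lies in block 2 (frames 35964–53945) with 12818 frames into that block.
The block's first minute is 1800 frames and the rest 1798 each; 12818 frames reaches minute 7, so 2 × 18 + 7 × 2 = 50 labels have been skipped so far.
Adding those back, label number 48782 + 50 = 48832 at 30 labels/s is 1627 s + 22 f = 0 h 27 min 7 s frame 22, i.e. 00:27:07;22.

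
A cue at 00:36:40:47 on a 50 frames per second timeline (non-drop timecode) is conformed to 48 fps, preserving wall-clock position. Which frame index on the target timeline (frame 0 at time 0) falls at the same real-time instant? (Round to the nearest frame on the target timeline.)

Source frame index: (0×3600 + 36×60 + 40) × 50 + 47 = 110047.
Real time: 110047 / (50) = 110047/50 s.
Target frame: (110047/50) × (48) = 2641128/25 ≈ 105645.120 → 105645.

frame 105645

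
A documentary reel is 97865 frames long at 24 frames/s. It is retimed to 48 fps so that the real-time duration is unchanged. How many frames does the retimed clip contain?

Target frames = source frames × (target rate / source rate) = 97865 × (48)/(24) = 97865 × 2 = 195730.

195730 frames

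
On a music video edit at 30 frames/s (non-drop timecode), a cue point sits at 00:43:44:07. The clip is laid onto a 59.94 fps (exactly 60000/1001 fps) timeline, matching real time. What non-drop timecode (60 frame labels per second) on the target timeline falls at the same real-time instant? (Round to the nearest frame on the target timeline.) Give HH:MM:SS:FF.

00:43:41:37

Source frame index: (0×3600 + 43×60 + 44) × 30 + 7 = 78727.
Real time: 78727 / (30) = 78727/30 s.
Target frame: (78727/30) × (60000/1001) = 14314000/91 ≈ 157296.703 → 157297.
At 60 labels/s: frame 157297 → 00:43:41:37.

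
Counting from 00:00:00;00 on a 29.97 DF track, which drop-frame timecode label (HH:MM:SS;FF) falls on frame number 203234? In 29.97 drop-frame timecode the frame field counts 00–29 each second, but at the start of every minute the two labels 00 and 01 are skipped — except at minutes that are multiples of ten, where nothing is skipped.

Each 10-minute DF block holds 10 × 60 × 30 − 9 × 2 = 17982 frames. 203234 ÷ 17982 → 11 full blocks, remainder 5432.
Within the partial block the first minute is 1800 frames and each further minute 1798, so 3 further minute boundaries passed. Total skipped labels = 18 × 11 + 2 × 3 = 204.
Non-drop label index = 203234 + 204 = 203438; at 30 labels/s that is 01:53:01:08, i.e. DF 01:53:01;08.

01:53:01;08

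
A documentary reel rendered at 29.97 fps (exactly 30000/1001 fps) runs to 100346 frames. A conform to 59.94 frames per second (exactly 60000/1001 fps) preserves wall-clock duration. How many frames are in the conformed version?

200692 frames

Target frames = source frames × (target rate / source rate) = 100346 × (60000/1001)/(30000/1001) = 100346 × 2 = 200692.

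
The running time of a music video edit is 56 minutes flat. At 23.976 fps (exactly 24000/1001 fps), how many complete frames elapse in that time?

80559 frames

56 min = 3360 s.
Frames = 3360 × 24000/1001 = 11520000/143 ≈ 80559.4406.
Complete frames: 80559.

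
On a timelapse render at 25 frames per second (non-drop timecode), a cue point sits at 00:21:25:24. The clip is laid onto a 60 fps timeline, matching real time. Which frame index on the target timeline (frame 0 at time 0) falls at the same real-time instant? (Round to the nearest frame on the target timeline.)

frame 77158

Source frame index: (0×3600 + 21×60 + 25) × 25 + 24 = 32149.
Real time: 32149 / (25) = 32149/25 s.
Target frame: (32149/25) × (60) = 385788/5 ≈ 77157.600 → 77158.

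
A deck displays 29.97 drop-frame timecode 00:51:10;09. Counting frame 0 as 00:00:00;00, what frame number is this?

92017

Complete 10-minute blocks: 5, each 17982 frames → 89910.
Remaining 1 whole minute in the current block: 1800 + 0 × 1798 = 1800 frames.
Within the current minute: 10 × 30 + 9 − 2 = 307 (labels ;00/;01 skipped at this minute). Total = 89910 + 1800 + 307 = 92017.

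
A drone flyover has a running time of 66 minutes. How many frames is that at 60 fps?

66 min = 3960 s.
Frames = 3960 × 60 = 237600.

237600 frames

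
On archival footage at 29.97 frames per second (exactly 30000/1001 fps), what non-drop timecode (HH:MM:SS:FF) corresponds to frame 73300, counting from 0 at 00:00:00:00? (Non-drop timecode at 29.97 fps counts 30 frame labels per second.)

73300 ÷ 30 = 2443 full seconds, remainder 10 frames.
2443 s = 0 h 40 min 43 s.
Timecode: 00:40:43:10.

00:40:43:10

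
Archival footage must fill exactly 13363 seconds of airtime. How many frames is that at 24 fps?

Frames = 13363 × 24 = 320712.

320712 frames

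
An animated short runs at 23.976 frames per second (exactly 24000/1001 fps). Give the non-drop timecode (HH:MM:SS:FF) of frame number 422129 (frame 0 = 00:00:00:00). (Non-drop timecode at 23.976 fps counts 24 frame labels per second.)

04:53:08:17

422129 ÷ 24 = 17588 full seconds, remainder 17 frames.
17588 s = 4 h 53 min 8 s.
Timecode: 04:53:08:17.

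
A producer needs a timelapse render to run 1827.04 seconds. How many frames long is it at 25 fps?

45676 frames

Frames = 1827.04 × 25 = 45676.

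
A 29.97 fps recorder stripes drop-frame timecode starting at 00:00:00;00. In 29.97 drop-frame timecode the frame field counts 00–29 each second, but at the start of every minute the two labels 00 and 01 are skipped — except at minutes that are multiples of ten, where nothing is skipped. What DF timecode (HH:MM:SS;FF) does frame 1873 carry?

Each 10-minute DF block holds 10 × 60 × 30 − 9 × 2 = 17982 frames. 1873 ÷ 17982 → 0 full blocks, remainder 1873.
Within the partial block the first minute is 1800 frames and each further minute 1798, so 1 further minute boundary passed. Total skipped labels = 18 × 0 + 2 × 1 = 2.
Non-drop label index = 1873 + 2 = 1875; at 30 labels/s that is 00:01:02:15, i.e. DF 00:01:02;15.

00:01:02;15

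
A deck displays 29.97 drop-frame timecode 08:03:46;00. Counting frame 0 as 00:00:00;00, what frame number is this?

869910

As if non-drop at 30 labels/s: (8 × 3600 + 3 × 60 + 46) × 30 + 0 = 870780.
Minute boundaries passed: 483; those not divisible by 10: 483 − 48 = 435; dropped labels = 2 × 435 = 870.
Actual frame index = 870780 − 870 = 869910.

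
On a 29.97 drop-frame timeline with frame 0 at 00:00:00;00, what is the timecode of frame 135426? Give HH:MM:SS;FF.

Ten DF minutes hold 17982 frames, so frame 135426 lies in block 7 (frames 125874–143855) with 9552 frames into that block.
The block's first minute is 1800 frames and the rest 1798 each; 9552 frames reaches minute 5, so 7 × 18 + 5 × 2 = 136 labels have been skipped so far.
Adding those back, label number 135426 + 136 = 135562 at 30 labels/s is 4518 s + 22 f = 1 h 15 min 18 s frame 22, i.e. 01:15:18;22.

01:15:18;22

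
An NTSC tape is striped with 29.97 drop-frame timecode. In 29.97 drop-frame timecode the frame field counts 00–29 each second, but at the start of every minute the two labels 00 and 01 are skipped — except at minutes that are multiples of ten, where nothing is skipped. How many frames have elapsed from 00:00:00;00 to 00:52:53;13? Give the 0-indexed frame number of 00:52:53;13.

95109

As if non-drop at 30 labels/s: (0 × 3600 + 52 × 60 + 53) × 30 + 13 = 95203.
Minute boundaries passed: 52; those not divisible by 10: 52 − 5 = 47; dropped labels = 2 × 47 = 94.
Actual frame index = 95203 − 94 = 95109.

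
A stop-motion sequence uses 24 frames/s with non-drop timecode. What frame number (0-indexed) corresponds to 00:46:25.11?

Total seconds to the label: (0 × 3600 + 46 × 60 + 25) = 2785.
Frame index = 2785 × 24 + 11 = 66851.

66851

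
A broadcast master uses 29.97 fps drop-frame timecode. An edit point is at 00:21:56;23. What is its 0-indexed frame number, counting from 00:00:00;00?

39465

Complete 10-minute blocks: 2, each 17982 frames → 35964.
Remaining 1 whole minute in the current block: 1800 + 0 × 1798 = 1800 frames.
Within the current minute: 56 × 30 + 23 − 2 = 1701 (labels ;00/;01 skipped at this minute). Total = 35964 + 1800 + 1701 = 39465.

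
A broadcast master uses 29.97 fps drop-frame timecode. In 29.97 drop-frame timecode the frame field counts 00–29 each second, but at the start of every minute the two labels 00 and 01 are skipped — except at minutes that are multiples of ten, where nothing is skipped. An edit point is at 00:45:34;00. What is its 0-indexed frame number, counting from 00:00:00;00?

Complete 10-minute blocks: 4, each 17982 frames → 71928.
Remaining 5 whole minutes in the current block: 1800 + 4 × 1798 = 8992 frames.
Within the current minute: 34 × 30 + 0 − 2 = 1018 (labels ;00/;01 skipped at this minute). Total = 71928 + 8992 + 1018 = 81938.

81938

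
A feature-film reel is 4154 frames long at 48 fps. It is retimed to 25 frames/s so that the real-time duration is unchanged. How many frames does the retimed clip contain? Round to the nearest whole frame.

Frames at target rate = 4154 × (25) / (48) = 51925/24 ≈ 2163.542.
Nearest whole frame: 2164.

2164 frames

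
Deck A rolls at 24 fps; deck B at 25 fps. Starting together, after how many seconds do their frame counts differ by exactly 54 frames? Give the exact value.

54 seconds

The gap grows by |25 − 24| = 1 frame per second.
Time for a 54-frame gap: 54 ÷ (1) = 54 s.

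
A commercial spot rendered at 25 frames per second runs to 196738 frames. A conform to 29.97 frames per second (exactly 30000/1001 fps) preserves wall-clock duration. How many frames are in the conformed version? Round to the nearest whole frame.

Frames at target rate = 196738 × (30000/1001) / (25) = 236085600/1001 ≈ 235849.750.
Nearest whole frame: 235850.

235850 frames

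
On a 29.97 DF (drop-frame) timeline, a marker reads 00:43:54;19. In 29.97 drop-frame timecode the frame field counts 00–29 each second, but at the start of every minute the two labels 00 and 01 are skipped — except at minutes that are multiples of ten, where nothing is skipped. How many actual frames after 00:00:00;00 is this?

Complete 10-minute blocks: 4, each 17982 frames → 71928.
Remaining 3 whole minutes in the current block: 1800 + 2 × 1798 = 5396 frames.
Within the current minute: 54 × 30 + 19 − 2 = 1637 (labels ;00/;01 skipped at this minute). Total = 71928 + 5396 + 1637 = 78961.

78961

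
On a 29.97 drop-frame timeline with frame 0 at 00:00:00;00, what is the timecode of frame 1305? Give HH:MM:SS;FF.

00:00:43;15

Each 10-minute DF block holds 10 × 60 × 30 − 9 × 2 = 17982 frames. 1305 ÷ 17982 → 0 full blocks, remainder 1305.
Within the partial block the first minute is 1800 frames and each further minute 1798, so 0 further minute boundaries passed. Total skipped labels = 18 × 0 + 2 × 0 = 0.
Non-drop label index = 1305 + 0 = 1305; at 30 labels/s that is 00:00:43:15, i.e. DF 00:00:43;15.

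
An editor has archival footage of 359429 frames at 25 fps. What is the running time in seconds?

14377.16 seconds

Running time = 359429 / (25) = 14377.16 s.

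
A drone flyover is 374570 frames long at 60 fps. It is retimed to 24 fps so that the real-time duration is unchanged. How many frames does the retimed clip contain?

149828 frames

Target frames = source frames × (target rate / source rate) = 374570 × (24)/(60) = 374570 × 2/5 = 149828.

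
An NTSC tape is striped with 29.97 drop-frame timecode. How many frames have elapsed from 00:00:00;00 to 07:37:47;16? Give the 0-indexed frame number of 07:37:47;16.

Complete 10-minute blocks: 45, each 17982 frames → 809190.
Remaining 7 whole minutes in the current block: 1800 + 6 × 1798 = 12588 frames.
Within the current minute: 47 × 30 + 16 − 2 = 1424 (labels ;00/;01 skipped at this minute). Total = 809190 + 12588 + 1424 = 823202.

823202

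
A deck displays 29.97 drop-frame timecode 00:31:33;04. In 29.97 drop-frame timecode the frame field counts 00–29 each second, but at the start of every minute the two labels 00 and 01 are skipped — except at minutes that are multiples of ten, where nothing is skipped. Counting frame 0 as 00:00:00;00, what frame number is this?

56738

As if non-drop at 30 labels/s: (0 × 3600 + 31 × 60 + 33) × 30 + 4 = 56794.
Minute boundaries passed: 31; those not divisible by 10: 31 − 3 = 28; dropped labels = 2 × 28 = 56.
Actual frame index = 56794 − 56 = 56738.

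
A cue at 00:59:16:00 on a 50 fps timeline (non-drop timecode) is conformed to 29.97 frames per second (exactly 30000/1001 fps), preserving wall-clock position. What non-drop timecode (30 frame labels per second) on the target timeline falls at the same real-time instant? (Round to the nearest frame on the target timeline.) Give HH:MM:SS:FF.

Source frame index: (0×3600 + 59×60 + 16) × 50 + 0 = 177800.
Real time: 177800 / (50) = 3556 s.
Target frame: (3556) × (30000/1001) = 15240000/143 ≈ 106573.427 → 106573.
At 30 labels/s: frame 106573 → 00:59:12:13.

00:59:12:13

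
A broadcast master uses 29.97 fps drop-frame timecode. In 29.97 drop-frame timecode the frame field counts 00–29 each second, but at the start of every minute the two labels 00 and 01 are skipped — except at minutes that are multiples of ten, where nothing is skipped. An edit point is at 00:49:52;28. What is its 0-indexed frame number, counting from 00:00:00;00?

Complete 10-minute blocks: 4, each 17982 frames → 71928.
Remaining 9 whole minutes in the current block: 1800 + 8 × 1798 = 16184 frames.
Within the current minute: 52 × 30 + 28 − 2 = 1586 (labels ;00/;01 skipped at this minute). Total = 71928 + 16184 + 1586 = 89698.

89698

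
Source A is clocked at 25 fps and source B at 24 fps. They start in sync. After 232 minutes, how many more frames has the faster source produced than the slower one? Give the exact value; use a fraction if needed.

13920 frames

232 min = 13920 s.
A emits 25 × 13920 = 348000 frames; B emits 24 × 13920 = 334080.
Difference = 13920 frames; B is behind A.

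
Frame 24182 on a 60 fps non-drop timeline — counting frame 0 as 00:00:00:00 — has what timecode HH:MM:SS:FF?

24182 ÷ 60 = 403 full seconds, remainder 2 frames.
403 s = 0 h 6 min 43 s.
Timecode: 00:06:43:02.

00:06:43:02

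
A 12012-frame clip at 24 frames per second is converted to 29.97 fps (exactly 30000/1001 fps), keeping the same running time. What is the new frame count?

15000 frames

Target frames = source frames × (target rate / source rate) = 12012 × (30000/1001)/(24) = 12012 × 1250/1001 = 15000.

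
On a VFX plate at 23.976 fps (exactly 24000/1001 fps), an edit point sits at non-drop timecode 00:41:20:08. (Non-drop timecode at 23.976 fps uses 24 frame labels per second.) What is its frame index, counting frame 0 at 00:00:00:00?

Total seconds to the label: (0 × 3600 + 41 × 60 + 20) = 2480.
Frame index = 2480 × 24 + 8 = 59528.

frame 59528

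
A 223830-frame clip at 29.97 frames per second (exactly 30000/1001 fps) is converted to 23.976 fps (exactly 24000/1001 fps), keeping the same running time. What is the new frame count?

179064 frames

Target frames = source frames × (target rate / source rate) = 223830 × (24000/1001)/(30000/1001) = 223830 × 4/5 = 179064.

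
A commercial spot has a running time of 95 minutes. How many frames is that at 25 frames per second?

95 min = 5700 s.
Frames = 5700 × 25 = 142500.

142500 frames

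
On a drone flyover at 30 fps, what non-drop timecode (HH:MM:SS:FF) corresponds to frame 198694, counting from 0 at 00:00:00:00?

198694 ÷ 30 = 6623 full seconds, remainder 4 frames.
6623 s = 1 h 50 min 23 s.
Timecode: 01:50:23:04.

01:50:23:04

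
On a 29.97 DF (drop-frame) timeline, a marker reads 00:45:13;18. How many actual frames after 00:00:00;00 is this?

As if non-drop at 30 labels/s: (0 × 3600 + 45 × 60 + 13) × 30 + 18 = 81408.
Minute boundaries passed: 45; those not divisible by 10: 45 − 4 = 41; dropped labels = 2 × 41 = 82.
Actual frame index = 81408 − 82 = 81326.

81326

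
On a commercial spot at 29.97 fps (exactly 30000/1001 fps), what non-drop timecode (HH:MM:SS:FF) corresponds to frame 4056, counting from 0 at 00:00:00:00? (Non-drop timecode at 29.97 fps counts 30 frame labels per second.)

4056 ÷ 30 = 135 full seconds, remainder 6 frames.
135 s = 0 h 2 min 15 s.
Timecode: 00:02:15:06.

00:02:15:06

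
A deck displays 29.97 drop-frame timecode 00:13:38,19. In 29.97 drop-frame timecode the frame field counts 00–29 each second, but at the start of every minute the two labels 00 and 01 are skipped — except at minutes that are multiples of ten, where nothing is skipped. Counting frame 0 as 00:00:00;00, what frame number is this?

24535

Complete 10-minute blocks: 1, each 17982 frames → 17982.
Remaining 3 whole minutes in the current block: 1800 + 2 × 1798 = 5396 frames.
Within the current minute: 38 × 30 + 19 − 2 = 1157 (labels ;00/;01 skipped at this minute). Total = 17982 + 5396 + 1157 = 24535.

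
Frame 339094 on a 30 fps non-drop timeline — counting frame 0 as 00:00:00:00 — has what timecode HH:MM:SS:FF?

03:08:23:04

339094 ÷ 30 = 11303 full seconds, remainder 4 frames.
11303 s = 3 h 8 min 23 s.
Timecode: 03:08:23:04.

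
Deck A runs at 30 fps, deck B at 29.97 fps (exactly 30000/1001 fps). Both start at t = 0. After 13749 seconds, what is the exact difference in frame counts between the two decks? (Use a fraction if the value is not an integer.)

A emits 30 × 13749 = 412470 frames; B emits 30000/1001 × 13749 = 412470000/1001.
Difference = 412470/1001 frames (≈ 412.0579); B is behind A.

412470/1001 frames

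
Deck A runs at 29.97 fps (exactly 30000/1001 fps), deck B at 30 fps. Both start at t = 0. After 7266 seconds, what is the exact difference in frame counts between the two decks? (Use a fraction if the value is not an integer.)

31140/143 frames

A emits 30000/1001 × 7266 = 31140000/143 frames; B emits 30 × 7266 = 217980.
Difference = 31140/143 frames (≈ 217.7622); B is ahead of A.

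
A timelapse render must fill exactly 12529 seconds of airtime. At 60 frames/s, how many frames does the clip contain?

Frames = 12529 × 60 = 751740.

751740 frames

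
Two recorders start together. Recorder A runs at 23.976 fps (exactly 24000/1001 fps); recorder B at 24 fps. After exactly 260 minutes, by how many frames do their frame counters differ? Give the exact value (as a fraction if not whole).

28800/77 frames

260 min = 15600 s.
A emits 24000/1001 × 15600 = 28800000/77 frames; B emits 24 × 15600 = 374400.
Difference = 28800/77 frames (≈ 374.0260); B is ahead of A.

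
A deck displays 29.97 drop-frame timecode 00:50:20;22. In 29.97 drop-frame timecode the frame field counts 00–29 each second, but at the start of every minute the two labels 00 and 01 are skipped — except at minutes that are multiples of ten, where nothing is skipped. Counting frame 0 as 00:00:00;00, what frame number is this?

Complete 10-minute blocks: 5, each 17982 frames → 89910.
Remaining 0 whole minutes in the current block: 0 frames.
Within the current minute: 20 × 30 + 22 = 622. Total = 89910 + 0 + 622 = 90532.

90532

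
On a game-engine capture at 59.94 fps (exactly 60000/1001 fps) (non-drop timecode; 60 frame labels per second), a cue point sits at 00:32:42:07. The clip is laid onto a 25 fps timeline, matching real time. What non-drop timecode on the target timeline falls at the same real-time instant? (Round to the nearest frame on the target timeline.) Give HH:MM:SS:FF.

00:32:44:02

Source frame index: (0×3600 + 32×60 + 42) × 60 + 7 = 117727.
Real time: 117727 / (60000/1001) = 117844727/60000 s.
Target frame: (117844727/60000) × (25) = 117844727/2400 ≈ 49101.970 → 49102.
At 25 labels/s: frame 49102 → 00:32:44:02.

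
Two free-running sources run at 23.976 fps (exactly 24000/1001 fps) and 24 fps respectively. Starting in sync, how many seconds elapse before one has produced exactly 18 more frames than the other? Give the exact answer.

750.75 seconds

The gap grows by |24 − 24000/1001| = 24/1001 frames per second.
Time for a 18-frame gap: 18 ÷ (24/1001) = 750.75 s.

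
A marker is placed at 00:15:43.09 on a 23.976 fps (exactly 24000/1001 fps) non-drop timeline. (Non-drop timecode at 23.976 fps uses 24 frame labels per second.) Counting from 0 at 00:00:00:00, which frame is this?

frame 22641

Total seconds to the label: (0 × 3600 + 15 × 60 + 43) = 943.
Frame index = 943 × 24 + 9 = 22641.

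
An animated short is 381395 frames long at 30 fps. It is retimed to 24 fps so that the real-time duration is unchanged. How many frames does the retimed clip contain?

305116 frames

Target frames = source frames × (target rate / source rate) = 381395 × (24)/(30) = 381395 × 4/5 = 305116.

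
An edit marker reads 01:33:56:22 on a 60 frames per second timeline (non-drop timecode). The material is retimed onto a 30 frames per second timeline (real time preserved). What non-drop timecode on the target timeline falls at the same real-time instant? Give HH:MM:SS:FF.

Source frame index: (1×3600 + 33×60 + 56) × 60 + 22 = 338182.
Real time: 338182 / (60) = 169091/30 s.
Target frame: (169091/30) × (30) = 169091.
At 30 labels/s: frame 169091 → 01:33:56:11.

01:33:56:11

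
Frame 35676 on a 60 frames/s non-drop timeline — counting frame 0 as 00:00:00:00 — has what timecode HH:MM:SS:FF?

00:09:54:36

35676 ÷ 60 = 594 full seconds, remainder 36 frames.
594 s = 0 h 9 min 54 s.
Timecode: 00:09:54:36.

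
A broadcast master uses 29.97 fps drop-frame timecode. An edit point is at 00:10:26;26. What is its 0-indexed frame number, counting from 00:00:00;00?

18788

Complete 10-minute blocks: 1, each 17982 frames → 17982.
Remaining 0 whole minutes in the current block: 0 frames.
Within the current minute: 26 × 30 + 26 = 806. Total = 17982 + 0 + 806 = 18788.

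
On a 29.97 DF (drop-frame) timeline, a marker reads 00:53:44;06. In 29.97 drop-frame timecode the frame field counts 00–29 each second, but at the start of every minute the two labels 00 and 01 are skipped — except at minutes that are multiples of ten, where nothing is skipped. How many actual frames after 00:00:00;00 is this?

As if non-drop at 30 labels/s: (0 × 3600 + 53 × 60 + 44) × 30 + 6 = 96726.
Minute boundaries passed: 53; those not divisible by 10: 53 − 5 = 48; dropped labels = 2 × 48 = 96.
Actual frame index = 96726 − 96 = 96630.

96630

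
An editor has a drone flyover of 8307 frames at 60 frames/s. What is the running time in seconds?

Running time = 8307 / (60) = 138.45 s.

138.45 seconds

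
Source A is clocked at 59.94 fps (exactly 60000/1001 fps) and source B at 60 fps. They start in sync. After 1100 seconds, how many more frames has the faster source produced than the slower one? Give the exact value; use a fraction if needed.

6000/91 frames

A emits 60000/1001 × 1100 = 6000000/91 frames; B emits 60 × 1100 = 66000.
Difference = 6000/91 frames (≈ 65.9341); B is ahead of A.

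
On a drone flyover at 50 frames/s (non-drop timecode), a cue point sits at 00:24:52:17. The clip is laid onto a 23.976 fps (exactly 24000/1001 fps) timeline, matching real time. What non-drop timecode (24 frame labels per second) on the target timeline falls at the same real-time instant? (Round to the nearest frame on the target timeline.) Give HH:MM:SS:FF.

Source frame index: (0×3600 + 24×60 + 52) × 50 + 17 = 74617.
Real time: 74617 / (50) = 74617/50 s.
Target frame: (74617/50) × (24000/1001) = 35816160/1001 ≈ 35780.380 → 35780.
At 24 labels/s: frame 35780 → 00:24:50:20.

00:24:50:20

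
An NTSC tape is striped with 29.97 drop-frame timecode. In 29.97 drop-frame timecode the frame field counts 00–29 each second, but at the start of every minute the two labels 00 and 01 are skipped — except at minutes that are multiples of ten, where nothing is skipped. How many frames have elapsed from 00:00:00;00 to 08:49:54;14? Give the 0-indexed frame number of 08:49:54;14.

952880

As if non-drop at 30 labels/s: (8 × 3600 + 49 × 60 + 54) × 30 + 14 = 953834.
Minute boundaries passed: 529; those not divisible by 10: 529 − 52 = 477; dropped labels = 2 × 477 = 954.
Actual frame index = 953834 − 954 = 952880.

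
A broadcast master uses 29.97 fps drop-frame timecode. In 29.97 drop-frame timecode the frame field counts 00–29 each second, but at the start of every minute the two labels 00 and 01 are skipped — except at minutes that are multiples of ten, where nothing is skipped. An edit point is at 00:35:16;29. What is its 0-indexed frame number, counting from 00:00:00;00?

Complete 10-minute blocks: 3, each 17982 frames → 53946.
Remaining 5 whole minutes in the current block: 1800 + 4 × 1798 = 8992 frames.
Within the current minute: 16 × 30 + 29 − 2 = 507 (labels ;00/;01 skipped at this minute). Total = 53946 + 8992 + 507 = 63445.

63445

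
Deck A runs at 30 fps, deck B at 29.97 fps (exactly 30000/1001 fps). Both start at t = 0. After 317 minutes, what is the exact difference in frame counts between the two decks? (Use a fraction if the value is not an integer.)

570600/1001 frames

317 min = 19020 s.
A emits 30 × 19020 = 570600 frames; B emits 30000/1001 × 19020 = 570600000/1001.
Difference = 570600/1001 frames (≈ 570.0300); B is behind A.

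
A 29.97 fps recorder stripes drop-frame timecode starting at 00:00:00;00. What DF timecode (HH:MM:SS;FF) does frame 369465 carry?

03:25:27;25

Each 10-minute DF block holds 10 × 60 × 30 − 9 × 2 = 17982 frames. 369465 ÷ 17982 → 20 full blocks, remainder 9825.
Within the partial block the first minute is 1800 frames and each further minute 1798, so 5 further minute boundaries passed. Total skipped labels = 18 × 20 + 2 × 5 = 370.
Non-drop label index = 369465 + 370 = 369835; at 30 labels/s that is 03:25:27:25, i.e. DF 03:25:27;25.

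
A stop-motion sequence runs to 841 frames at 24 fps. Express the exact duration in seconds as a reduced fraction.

Running time = 841 ÷ (24) = 841 × 1/24 = 841/24 s.

841/24 seconds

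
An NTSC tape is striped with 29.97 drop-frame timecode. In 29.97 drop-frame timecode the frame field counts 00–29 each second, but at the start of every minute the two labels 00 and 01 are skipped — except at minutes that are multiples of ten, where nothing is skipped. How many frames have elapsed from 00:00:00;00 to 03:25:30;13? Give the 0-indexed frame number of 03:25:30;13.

369543

As if non-drop at 30 labels/s: (3 × 3600 + 25 × 60 + 30) × 30 + 13 = 369913.
Minute boundaries passed: 205; those not divisible by 10: 205 − 20 = 185; dropped labels = 2 × 185 = 370.
Actual frame index = 369913 − 370 = 369543.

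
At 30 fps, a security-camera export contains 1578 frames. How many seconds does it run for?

52.6 seconds

Running time = 1578 / (30) = 52.6 s.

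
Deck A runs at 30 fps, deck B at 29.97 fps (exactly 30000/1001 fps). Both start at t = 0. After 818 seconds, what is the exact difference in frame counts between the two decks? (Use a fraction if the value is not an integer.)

24540/1001 frames

A emits 30 × 818 = 24540 frames; B emits 30000/1001 × 818 = 24540000/1001.
Difference = 24540/1001 frames (≈ 24.5155); B is behind A.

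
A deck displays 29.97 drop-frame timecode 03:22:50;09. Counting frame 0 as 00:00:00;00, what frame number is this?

As if non-drop at 30 labels/s: (3 × 3600 + 22 × 60 + 50) × 30 + 9 = 365109.
Minute boundaries passed: 202; those not divisible by 10: 202 − 20 = 182; dropped labels = 2 × 182 = 364.
Actual frame index = 365109 − 364 = 364745.

364745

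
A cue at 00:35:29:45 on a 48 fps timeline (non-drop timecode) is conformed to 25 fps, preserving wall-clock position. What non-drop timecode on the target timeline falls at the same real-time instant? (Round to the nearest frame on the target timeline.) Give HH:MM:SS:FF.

Source frame index: (0×3600 + 35×60 + 29) × 48 + 45 = 102237.
Real time: 102237 / (48) = 34079/16 s.
Target frame: (34079/16) × (25) = 851975/16 ≈ 53248.438 → 53248.
At 25 labels/s: frame 53248 → 00:35:29:23.

00:35:29:23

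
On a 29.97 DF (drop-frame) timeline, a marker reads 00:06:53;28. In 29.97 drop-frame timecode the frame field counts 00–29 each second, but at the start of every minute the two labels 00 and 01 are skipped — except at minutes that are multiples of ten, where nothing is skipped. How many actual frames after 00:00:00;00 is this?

12406

As if non-drop at 30 labels/s: (0 × 3600 + 6 × 60 + 53) × 30 + 28 = 12418.
Minute boundaries passed: 6; those not divisible by 10: 6 − 0 = 6; dropped labels = 2 × 6 = 12.
Actual frame index = 12418 − 12 = 12406.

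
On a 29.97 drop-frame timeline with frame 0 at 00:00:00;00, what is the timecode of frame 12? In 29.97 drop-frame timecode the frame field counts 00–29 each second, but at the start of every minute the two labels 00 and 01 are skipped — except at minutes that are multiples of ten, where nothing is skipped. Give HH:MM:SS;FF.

00:00:00;12

Each 10-minute DF block holds 10 × 60 × 30 − 9 × 2 = 17982 frames. 12 ÷ 17982 → 0 full blocks, remainder 12.
Within the partial block the first minute is 1800 frames and each further minute 1798, so 0 further minute boundaries passed. Total skipped labels = 18 × 0 + 2 × 0 = 0.
Non-drop label index = 12 + 0 = 12; at 30 labels/s that is 00:00:00:12, i.e. DF 00:00:00;12.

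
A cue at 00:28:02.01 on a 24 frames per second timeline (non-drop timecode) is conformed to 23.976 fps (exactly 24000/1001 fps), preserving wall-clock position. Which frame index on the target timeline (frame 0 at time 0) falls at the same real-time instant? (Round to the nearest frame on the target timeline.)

frame 40329

Source frame index: (0×3600 + 28×60 + 2) × 24 + 1 = 40369.
Real time: 40369 / (24) = 40369/24 s.
Target frame: (40369/24) × (24000/1001) = 5767000/143 ≈ 40328.671 → 40329.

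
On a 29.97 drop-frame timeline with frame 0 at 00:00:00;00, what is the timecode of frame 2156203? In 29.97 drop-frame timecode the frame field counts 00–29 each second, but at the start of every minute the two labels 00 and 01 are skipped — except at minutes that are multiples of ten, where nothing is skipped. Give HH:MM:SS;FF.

Ten DF minutes hold 17982 frames, so frame 2156203 lies in block 119 (frames 2139858–2157839) with 16345 frames into that block.
The block's first minute is 1800 frames and the rest 1798 each; 16345 frames reaches minute 9, so 119 × 18 + 9 × 2 = 2160 labels have been skipped so far.
Adding those back, label number 2156203 + 2160 = 2158363 at 30 labels/s is 71945 s + 13 f = 19 h 59 min 5 s frame 13, i.e. 19:59:05;13.

19:59:05;13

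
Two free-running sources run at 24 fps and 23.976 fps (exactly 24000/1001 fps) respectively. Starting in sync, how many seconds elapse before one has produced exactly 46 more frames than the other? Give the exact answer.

23023/12 seconds

The gap grows by |24000/1001 − 24| = 24/1001 frames per second.
Time for a 46-frame gap: 46 ÷ (24/1001) = 23023/12 s.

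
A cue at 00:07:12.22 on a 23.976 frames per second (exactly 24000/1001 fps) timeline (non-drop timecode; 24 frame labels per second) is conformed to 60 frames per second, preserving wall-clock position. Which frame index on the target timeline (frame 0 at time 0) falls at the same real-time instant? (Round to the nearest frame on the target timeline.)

Source frame index: (0×3600 + 7×60 + 12) × 24 + 22 = 10390.
Real time: 10390 / (24000/1001) = 1040039/2400 s.
Target frame: (1040039/2400) × (60) = 1040039/40 ≈ 26000.975 → 26001.

frame 26001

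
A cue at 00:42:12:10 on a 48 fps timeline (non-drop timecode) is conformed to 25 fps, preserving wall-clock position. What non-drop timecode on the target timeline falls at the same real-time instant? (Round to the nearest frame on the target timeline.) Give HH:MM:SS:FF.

Source frame index: (0×3600 + 42×60 + 12) × 48 + 10 = 121546.
Real time: 121546 / (48) = 60773/24 s.
Target frame: (60773/24) × (25) = 1519325/24 ≈ 63305.208 → 63305.
At 25 labels/s: frame 63305 → 00:42:12:05.

00:42:12:05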